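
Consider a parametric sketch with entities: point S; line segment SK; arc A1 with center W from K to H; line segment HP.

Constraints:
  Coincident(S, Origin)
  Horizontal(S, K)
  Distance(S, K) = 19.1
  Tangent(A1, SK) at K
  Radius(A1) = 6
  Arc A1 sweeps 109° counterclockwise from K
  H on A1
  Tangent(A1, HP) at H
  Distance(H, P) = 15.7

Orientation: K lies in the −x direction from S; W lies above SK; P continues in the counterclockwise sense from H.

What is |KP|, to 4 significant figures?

22.80

S is at the origin; S and K share the same y with |SK| = 19.1 and K on the −x side, so K = (-19.10, 0.000). The tangent condition forces WK to be normal to SK, so W = K + (0, 6) = (-19.10, 6.000). On A1, K sits at bearing -90° from W; a 109° counterclockwise sweep puts H at bearing 19°, so H = W + 6.0·(cos 19°, sin 19°) = (-13.43, 7.953). A1 meets HP tangentially, so WH is at right angles to HP, so HP runs along (−sin 19°, cos 19°); with |HP| = 15.7, P = (-18.54, 22.80). Then |KP| = |P − K| = 22.80.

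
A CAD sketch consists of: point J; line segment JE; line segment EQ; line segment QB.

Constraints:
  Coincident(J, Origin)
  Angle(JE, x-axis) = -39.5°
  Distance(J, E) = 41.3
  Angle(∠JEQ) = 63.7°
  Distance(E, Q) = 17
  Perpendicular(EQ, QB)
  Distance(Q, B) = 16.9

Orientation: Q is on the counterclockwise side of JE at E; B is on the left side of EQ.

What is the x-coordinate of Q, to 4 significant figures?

35.75

J is at the origin; JE runs at -39.5° with length 41.3, so E = 41.3·(cos -39.5°, sin -39.5°) = (31.87, -26.27). ∠JEQ = 63.7°, so EQ runs at -39.5° + (180° − 63.7°) = 76.80° from the x-axis; with |EQ| = 17.0, Q = E + 17.0·(cos 76.80°, sin 76.80°) = (35.75, -9.719). So Q.x = 35.75.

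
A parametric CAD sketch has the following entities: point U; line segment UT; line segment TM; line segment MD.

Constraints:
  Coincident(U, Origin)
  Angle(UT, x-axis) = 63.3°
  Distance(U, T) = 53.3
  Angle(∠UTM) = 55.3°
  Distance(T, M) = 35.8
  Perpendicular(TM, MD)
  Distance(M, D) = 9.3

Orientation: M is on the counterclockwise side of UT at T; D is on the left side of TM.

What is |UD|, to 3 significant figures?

34.9

∠UTM = 55.3°, so TM runs at 63.3° + (180° − 55.3°) = 188° from the x-axis; with |TM| = 35.8, M = T + 35.8·(cos 188°, sin 188°) = (-11.5, 42.6). The perpendicularity gives MD at right angles to TM; with |MD| = 9.3 on the left of TM, D = M + 9.3·(0.139, -0.990) = (-10.2, 33.4). Then |UD| = |D − U| = 34.9.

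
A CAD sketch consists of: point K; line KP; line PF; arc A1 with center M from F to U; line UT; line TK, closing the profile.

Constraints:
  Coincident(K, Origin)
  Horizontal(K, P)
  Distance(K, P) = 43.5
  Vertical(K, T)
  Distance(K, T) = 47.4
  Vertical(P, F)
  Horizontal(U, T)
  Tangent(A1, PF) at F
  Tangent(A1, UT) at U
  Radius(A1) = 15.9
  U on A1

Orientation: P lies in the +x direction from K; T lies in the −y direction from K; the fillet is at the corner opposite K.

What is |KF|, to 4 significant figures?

53.71

K is at the origin; K and P share the same y with |KP| = 43.5 and P on the +x side, so P = (43.50, 0.000). K and T share the same x with |KT| = 47.4 and T on the −y side, so T = (0.000, -47.40). The virtual corner opposite K is at (43.50, -47.40). The tangent condition forces MF to be normal to PF and the tangent condition forces MU to be normal to UT, with radius 15.9, so the center M sits 15.9 in from both sides at M = (27.60, -31.50). That places the tangent points at F = (43.50, -31.50) on PF and U = (27.60, -47.40) on UT. Then |KF| = |F − K| = 53.71.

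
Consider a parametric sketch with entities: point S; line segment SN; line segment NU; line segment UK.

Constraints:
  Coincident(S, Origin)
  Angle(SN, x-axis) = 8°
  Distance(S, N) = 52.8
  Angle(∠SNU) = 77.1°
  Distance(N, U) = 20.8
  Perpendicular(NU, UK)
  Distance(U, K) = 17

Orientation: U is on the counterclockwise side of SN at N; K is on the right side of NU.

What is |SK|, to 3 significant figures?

69.1

S is at the origin; SN runs at 8.0° with length 52.8, so N = 52.8·(cos 8.0°, sin 8.0°) = (52.3, 7.35). ∠SNU = 77.1°, so NU runs at 8.0° + (180° − 77.1°) = 111° from the x-axis; with |NU| = 20.8, U = N + 20.8·(cos 111°, sin 111°) = (44.9, 26.8). NU is perpendicular to UK; with |UK| = 17.0 on the right of NU, K = U + 17.0·(0.934, 0.357) = (60.7, 32.8). Then |SK| = |K − S| = 69.1.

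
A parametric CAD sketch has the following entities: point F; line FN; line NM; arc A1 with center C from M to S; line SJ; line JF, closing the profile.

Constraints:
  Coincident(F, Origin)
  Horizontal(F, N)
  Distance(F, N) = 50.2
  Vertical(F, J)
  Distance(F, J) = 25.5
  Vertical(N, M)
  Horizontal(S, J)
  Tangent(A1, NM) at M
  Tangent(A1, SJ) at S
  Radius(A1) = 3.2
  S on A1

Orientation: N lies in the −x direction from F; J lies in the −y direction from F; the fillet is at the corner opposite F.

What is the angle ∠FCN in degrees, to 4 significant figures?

72.78°

F is at the origin; F and N share the same y with |FN| = 50.2 and N on the −x side, so N = (-50.20, 0.000). F and J share the same x with |FJ| = 25.5 and J on the −y side, so J = (0.000, -25.50). The virtual corner opposite F is at (-50.20, -25.50). A1 meets NM tangentially, so CM is at right angles to NM and tangency of A1 to SJ means the radius CS is perpendicular to SJ, with radius 3.2, so the center C sits 3.2 in from both sides at C = (-47.00, -22.30). Then cos ∠FCN = CF·CN / (|CF||CN|), giving 72.78°.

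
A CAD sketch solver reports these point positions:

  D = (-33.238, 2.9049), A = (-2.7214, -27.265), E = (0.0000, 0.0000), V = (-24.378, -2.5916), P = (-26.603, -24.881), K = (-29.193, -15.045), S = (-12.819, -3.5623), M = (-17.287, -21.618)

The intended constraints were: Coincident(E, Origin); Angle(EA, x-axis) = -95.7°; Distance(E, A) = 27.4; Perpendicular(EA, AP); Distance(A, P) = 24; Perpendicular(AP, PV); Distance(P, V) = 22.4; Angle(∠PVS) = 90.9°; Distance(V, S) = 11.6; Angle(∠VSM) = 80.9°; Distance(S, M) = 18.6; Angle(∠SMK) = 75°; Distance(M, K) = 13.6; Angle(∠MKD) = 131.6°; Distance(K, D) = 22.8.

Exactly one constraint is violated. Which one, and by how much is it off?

Distance(K, D) = 22.8 — off by 4.40.

E = (0.00, 0.00) ✓; EA at -95.70° ✓; |EA| = 27.40 ✓; ∠(EA, AP) = 90.00° ✓; |AP| = 24.00 ✓; ∠(AP, PV) = 90.00° ✓; |PV| = 22.40 ✓; ∠PVS = 90.90° ✓; |VS| = 11.60 ✓; ∠VSM = 80.90° ✓; |SM| = 18.60 ✓; ∠SMK = 75.00° ✓; |MK| = 13.60 ✓; ∠MKD = 131.6° ✓; |KD| = 18.40 ✗.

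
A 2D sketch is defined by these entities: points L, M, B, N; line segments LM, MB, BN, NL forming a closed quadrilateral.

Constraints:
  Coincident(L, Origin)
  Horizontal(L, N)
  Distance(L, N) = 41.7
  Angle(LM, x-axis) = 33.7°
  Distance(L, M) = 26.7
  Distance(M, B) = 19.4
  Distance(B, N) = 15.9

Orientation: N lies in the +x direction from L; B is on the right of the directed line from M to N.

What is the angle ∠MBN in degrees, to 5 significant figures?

87.216°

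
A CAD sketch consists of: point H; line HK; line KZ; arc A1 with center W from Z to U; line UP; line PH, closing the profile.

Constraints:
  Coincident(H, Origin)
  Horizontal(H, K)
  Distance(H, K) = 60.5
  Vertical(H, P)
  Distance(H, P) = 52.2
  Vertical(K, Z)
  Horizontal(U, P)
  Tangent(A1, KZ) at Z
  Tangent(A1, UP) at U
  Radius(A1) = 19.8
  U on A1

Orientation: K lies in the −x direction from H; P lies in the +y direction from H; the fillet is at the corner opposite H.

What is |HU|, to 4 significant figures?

66.19

H is at the origin; HK is horizontal with |HK| = 60.5 and K on the −x side, so K = (-60.50, 0.000). HP is vertical with |HP| = 52.2 and P on the +y side, so P = (0.000, 52.20). The virtual corner opposite H is at (-60.50, 52.20). Tangency of A1 to KZ means the radius WZ is perpendicular to KZ and tangency of A1 to UP means the radius WU is perpendicular to UP, with radius 19.8, so the center W sits 19.8 in from both sides at W = (-40.70, 32.40). That places the tangent points at Z = (-60.50, 32.40) on KZ and U = (-40.70, 52.20) on UP. Then |HU| = |U − H| = 66.19.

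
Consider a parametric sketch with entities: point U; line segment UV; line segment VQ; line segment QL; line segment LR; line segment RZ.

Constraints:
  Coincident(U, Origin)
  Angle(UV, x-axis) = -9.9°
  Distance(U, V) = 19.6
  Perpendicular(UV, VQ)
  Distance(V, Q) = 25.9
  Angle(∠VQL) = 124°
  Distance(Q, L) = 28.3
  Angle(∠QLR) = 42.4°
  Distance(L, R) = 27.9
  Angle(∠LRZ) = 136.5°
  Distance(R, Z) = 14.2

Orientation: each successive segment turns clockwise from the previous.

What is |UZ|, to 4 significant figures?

16.17

∠QLR = 42.4° gives LR at 66.50° from the x-axis; with |LR| = 27.9, R = (0.1471, -14.85). ∠LRZ = 136.5° gives RZ at 23.00° from the x-axis; with |RZ| = 14.2, Z = (13.22, -9.306). Then |UZ| = |Z − U| = 16.17.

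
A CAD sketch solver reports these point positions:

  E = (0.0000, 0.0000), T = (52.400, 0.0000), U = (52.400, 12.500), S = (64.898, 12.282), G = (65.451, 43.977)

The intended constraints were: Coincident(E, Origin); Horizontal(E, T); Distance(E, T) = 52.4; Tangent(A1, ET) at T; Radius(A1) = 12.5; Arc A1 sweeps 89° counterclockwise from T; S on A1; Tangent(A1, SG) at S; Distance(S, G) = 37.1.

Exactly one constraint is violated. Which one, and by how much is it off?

Distance(S, G) = 37.1 — off by 5.40.

E = (0.00, 0.00) ✓; E.y = 0.00, T.y = 0.00 ✓; |ET| = 52.40 ✓; ∠(UT, TE) = 90.00° ✓; |UT| = 12.50 ✓; bearing(U→S) − bearing(U→T) = 89.00° ✓; |US| = 12.50 ✓; ∠(US, SG) = 90.00° ✓; |SG| = 31.70 ✗.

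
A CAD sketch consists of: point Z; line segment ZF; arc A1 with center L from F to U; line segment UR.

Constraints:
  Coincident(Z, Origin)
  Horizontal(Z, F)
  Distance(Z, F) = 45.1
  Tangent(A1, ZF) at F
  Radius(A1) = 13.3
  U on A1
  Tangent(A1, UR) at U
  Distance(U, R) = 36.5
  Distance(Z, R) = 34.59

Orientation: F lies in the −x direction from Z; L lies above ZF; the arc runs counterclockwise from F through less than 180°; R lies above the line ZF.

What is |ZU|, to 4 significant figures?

35.25

Checks: |LF| = 13.30 ✓; |LU| = 13.30 ✓; ∠(LU, UR) = 90.00° ✓; |UR| = 36.50 ✓; |ZR| = 34.59 ✓.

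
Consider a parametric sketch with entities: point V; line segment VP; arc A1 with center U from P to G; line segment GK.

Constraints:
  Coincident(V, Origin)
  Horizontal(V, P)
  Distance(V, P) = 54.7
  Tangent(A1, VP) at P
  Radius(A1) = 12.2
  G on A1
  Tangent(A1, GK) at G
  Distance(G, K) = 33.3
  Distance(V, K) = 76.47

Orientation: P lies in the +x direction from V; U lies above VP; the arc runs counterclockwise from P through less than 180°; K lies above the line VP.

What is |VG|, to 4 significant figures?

68.24

Checks: |UG| = 12.20 ✓; ∠(UG, GK) = 90.00° ✓; |GK| = 33.30 ✓; |VK| = 76.47 ✓.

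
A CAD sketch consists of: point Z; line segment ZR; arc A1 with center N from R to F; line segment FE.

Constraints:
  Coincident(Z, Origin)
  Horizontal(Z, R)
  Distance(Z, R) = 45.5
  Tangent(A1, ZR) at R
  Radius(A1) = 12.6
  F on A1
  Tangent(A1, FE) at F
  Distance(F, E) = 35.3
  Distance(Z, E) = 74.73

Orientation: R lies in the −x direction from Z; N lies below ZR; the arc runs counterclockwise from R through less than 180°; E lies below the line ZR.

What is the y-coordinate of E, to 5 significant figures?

-48.253

Z is at the origin; ZR is horizontal with |ZR| = 45.5 and R on the −x side, so R = (-45.500, 0.0000). The tangent condition forces NR to be normal to ZR, so N = R + (0, -12.6) = (-45.500, -12.600). Since NF ⟂ FE (tangency), |NE| = √(12.6² + 35.3²) = 37.481 regardless of where F sits on A1. So E lies on both circle(Z, 74.73) and circle(N, 37.481); the below-ZR intersection is E = (-57.063, -48.253). F is the foot of the tangent from E: F = (-58.095, -12.968).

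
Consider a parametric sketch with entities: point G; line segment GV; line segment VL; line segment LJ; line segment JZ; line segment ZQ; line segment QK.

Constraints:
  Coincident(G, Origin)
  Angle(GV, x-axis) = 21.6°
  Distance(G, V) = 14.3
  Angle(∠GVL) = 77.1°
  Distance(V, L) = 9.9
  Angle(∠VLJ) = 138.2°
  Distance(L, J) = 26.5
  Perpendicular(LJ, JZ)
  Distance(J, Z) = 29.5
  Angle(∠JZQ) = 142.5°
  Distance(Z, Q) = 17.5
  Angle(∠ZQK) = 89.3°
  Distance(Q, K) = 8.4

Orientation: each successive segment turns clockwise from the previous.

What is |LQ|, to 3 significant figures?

46.2

G is at the origin; GV runs at 21.6° with length 14.3, so V = (13.3, 5.26). ∠GVL = 77.1° gives VL at -81.3° from the x-axis; with |VL| = 9.9, L = (14.8, -4.52). ∠VLJ = 138.2° gives LJ at -123° from the x-axis; with |LJ| = 26.5, J = (0.322, -26.7). LJ is perpendicular to JZ, so JZ runs at 147°; with |JZ| = 29.5, Z = (-24.4, -10.6). ∠JZQ = 142.5° gives ZQ at 109° from the x-axis; with |ZQ| = 17.5, Q = (-30.2, 5.89). Then |LQ| = |Q − L| = 46.2.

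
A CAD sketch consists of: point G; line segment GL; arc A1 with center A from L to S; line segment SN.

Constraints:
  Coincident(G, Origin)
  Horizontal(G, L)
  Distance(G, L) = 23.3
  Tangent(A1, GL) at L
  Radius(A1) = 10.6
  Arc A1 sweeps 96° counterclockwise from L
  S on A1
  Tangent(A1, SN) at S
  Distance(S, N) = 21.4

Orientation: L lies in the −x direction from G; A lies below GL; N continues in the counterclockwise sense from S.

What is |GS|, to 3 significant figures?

35.8

G is at the origin; GL is horizontal with |GL| = 23.3 and L on the −x side, so L = (-23.3, 0.00). The tangent condition forces AL to be normal to GL, so A = L + (0, -10.6) = (-23.3, -10.6). On A1, L sits at bearing 90° from A; a 96° counterclockwise sweep puts S at bearing 186°, so S = A + 10.6·(cos 186°, sin 186°) = (-33.8, -11.7). Then |GS| = |S − G| = 35.8.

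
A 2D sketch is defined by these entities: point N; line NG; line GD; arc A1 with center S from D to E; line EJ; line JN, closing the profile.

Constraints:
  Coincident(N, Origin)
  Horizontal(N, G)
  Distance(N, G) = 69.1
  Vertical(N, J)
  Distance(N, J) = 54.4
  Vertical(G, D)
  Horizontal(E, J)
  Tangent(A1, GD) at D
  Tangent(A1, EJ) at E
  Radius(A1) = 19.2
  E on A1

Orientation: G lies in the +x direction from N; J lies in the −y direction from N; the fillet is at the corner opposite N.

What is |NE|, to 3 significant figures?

73.8

The virtual corner opposite N is at (69.1, -54.4). Tangency of A1 to GD means the radius SD is perpendicular to GD and since A1 is tangent to EJ there, SE ⟂ EJ, with radius 19.2, so the center S sits 19.2 in from both sides at S = (49.9, -35.2). That places the tangent points at D = (69.1, -35.2) on GD and E = (49.9, -54.4) on EJ. Then |NE| = |E − N| = 73.8.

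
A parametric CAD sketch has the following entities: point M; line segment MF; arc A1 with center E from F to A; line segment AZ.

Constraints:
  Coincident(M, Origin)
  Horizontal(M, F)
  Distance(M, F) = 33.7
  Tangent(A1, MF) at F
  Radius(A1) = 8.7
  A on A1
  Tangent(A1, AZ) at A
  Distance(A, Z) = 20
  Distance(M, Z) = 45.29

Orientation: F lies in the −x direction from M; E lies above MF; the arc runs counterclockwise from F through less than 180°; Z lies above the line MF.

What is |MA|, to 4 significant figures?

28.39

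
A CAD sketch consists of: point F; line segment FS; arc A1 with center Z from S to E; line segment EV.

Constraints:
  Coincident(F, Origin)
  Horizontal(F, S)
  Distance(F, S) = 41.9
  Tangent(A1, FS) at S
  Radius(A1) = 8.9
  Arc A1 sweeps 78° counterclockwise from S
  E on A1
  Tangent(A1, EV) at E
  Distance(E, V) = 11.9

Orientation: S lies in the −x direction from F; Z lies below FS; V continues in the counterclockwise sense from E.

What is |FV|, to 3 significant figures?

56.3

On A1, S sits at bearing 90° from Z; a 78° counterclockwise sweep puts E at bearing 168°, so E = Z + 8.9·(cos 168°, sin 168°) = (-50.6, -7.05). Tangency of A1 to EV means the radius ZE is perpendicular to EV, so EV runs along (−sin 168°, cos 168°); with |EV| = 11.9, V = (-53.1, -18.7). Then |FV| = |V − F| = 56.3.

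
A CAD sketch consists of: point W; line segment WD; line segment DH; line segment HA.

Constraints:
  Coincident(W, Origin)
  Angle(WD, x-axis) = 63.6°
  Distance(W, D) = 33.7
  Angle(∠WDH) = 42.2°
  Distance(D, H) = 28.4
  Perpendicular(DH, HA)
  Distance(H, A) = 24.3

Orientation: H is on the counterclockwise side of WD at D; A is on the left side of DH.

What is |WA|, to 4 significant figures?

3.816

W is at the origin; WD runs at 63.6° with length 33.7, so D = 33.7·(cos 63.6°, sin 63.6°) = (14.98, 30.19). ∠WDH = 42.2°, so DH runs at 63.6° + (180° − 42.2°) = 201.4° from the x-axis; with |DH| = 28.4, H = D + 28.4·(cos 201.4°, sin 201.4°) = (-11.46, 19.82). DH is perpendicular to HA; with |HA| = 24.3 on the left of DH, A = H + 24.3·(0.3649, -0.9311) = (-2.591, -2.802). Then |WA| = |A − W| = 3.816.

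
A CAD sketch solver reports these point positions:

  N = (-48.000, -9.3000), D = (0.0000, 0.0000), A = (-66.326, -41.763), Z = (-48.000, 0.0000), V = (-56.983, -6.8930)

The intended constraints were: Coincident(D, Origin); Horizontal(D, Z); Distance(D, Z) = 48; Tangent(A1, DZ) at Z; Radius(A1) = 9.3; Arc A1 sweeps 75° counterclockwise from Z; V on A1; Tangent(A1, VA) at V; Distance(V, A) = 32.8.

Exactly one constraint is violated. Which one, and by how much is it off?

Distance(V, A) = 32.8 — off by 3.30.

D = (0.00, 0.00) ✓; D.y = 0.00, Z.y = 0.00 ✓; |DZ| = 48.00 ✓; ∠(NZ, ZD) = 90.00° ✓; |NZ| = 9.300 ✓; bearing(N→V) − bearing(N→Z) = 75.00° ✓; |NV| = 9.300 ✓; ∠(NV, VA) = 90.00° ✓; |VA| = 36.10 ✗.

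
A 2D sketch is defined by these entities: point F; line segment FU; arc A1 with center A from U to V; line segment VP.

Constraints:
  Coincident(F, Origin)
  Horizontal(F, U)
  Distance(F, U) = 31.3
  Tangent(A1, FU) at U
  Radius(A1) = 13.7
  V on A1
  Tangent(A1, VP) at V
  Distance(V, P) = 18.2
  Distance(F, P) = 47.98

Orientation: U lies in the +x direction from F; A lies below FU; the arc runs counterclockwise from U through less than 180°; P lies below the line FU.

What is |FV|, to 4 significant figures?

29.85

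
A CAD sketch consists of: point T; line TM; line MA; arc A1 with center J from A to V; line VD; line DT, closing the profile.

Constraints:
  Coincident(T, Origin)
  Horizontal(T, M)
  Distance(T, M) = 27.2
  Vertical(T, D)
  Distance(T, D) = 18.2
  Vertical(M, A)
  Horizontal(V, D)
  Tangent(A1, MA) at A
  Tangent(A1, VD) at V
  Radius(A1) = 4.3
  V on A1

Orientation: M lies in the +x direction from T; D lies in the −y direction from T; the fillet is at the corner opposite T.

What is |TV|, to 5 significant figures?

29.251

T is at the origin; T and M share the same y with |TM| = 27.2 and M on the +x side, so M = (27.200, 0.0000). T and D share the same x with |TD| = 18.2 and D on the −y side, so D = (0.0000, -18.200). The virtual corner opposite T is at (27.200, -18.200). Tangency of A1 to MA means the radius JA is perpendicular to MA and A1 meets VD tangentially, so JV is at right angles to VD, with radius 4.3, so the center J sits 4.3 in from both sides at J = (22.900, -13.900). That places the tangent points at A = (27.200, -13.900) on MA and V = (22.900, -18.200) on VD. Then |TV| = |V − T| = 29.251.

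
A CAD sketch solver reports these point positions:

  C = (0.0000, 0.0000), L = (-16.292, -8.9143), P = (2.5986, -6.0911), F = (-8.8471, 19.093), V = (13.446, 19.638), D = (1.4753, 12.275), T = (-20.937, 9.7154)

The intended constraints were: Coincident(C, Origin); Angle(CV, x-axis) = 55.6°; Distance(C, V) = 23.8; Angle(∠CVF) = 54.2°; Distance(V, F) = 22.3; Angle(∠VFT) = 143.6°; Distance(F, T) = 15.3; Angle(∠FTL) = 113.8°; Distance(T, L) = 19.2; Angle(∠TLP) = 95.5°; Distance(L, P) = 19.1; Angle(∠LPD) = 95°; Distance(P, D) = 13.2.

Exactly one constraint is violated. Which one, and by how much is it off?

Distance(P, D) = 13.2 — off by 5.20.

C = (0.00, 0.00) ✓; CV at 55.60° ✓; |CV| = 23.80 ✓; ∠CVF = 54.20° ✓; |VF| = 22.30 ✓; ∠VFT = 143.6° ✓; |FT| = 15.30 ✓; ∠FTL = 113.8° ✓; |TL| = 19.20 ✓; ∠TLP = 95.50° ✓; |LP| = 19.10 ✓; ∠LPD = 95.00° ✓; |PD| = 18.40 ✗.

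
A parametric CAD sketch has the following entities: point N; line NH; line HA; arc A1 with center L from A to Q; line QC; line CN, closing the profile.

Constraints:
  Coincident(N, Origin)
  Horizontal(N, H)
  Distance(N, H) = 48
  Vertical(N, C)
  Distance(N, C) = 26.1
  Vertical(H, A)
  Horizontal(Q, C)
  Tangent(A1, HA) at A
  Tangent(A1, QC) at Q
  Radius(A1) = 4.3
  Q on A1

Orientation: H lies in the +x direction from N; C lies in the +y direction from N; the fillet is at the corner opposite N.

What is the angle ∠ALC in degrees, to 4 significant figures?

174.4°

N is at the origin; NH is horizontal with |NH| = 48.0 and H on the +x side, so H = (48.00, 0.000). NC is vertical with |NC| = 26.1 and C on the +y side, so C = (0.000, 26.10). The virtual corner opposite N is at (48.00, 26.10). Tangency of A1 to HA means the radius LA is perpendicular to HA and A1 meets QC tangentially, so LQ is at right angles to QC, with radius 4.3, so the center L sits 4.3 in from both sides at L = (43.70, 21.80). That places the tangent points at A = (48.00, 21.80) on HA and Q = (43.70, 26.10) on QC. Then cos ∠ALC = LA·LC / (|LA||LC|), giving 174.4°.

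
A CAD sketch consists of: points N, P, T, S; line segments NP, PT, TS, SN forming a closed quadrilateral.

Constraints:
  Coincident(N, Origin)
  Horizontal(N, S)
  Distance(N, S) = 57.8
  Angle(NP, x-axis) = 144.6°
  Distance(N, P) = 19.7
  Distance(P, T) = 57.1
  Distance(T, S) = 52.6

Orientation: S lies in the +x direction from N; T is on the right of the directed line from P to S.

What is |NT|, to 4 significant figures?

38.84

N is at the origin; NS is horizontal with |NS| = 57.8 and S in +x, so S = (57.8, 0). NP runs at 144.6° with |NP| = 19.7, so P = (-16.06, 11.41). T is determined by |PT| = 57.1 and |TS| = 52.6 together: it lies at the intersection of circle(P, 57.1) and circle(S, 52.6). With |PS| = 74.73, the foot of the radical line on PS is 40.67 from P and the perpendicular offset is √(57.1² − 40.67²) = 40.08. Taking the right-of-PS solution: T = (18.01, -34.41).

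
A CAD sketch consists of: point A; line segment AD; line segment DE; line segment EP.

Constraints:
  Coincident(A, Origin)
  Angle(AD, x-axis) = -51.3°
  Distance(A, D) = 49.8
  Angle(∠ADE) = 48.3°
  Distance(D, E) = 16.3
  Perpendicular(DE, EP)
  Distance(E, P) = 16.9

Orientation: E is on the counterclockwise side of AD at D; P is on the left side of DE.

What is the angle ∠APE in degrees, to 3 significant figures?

140°

∠ADE = 48.3°, so DE runs at -51.3° + (180° − 48.3°) = 80.4° from the x-axis; with |DE| = 16.3, E = D + 16.3·(cos 80.4°, sin 80.4°) = (33.9, -22.8). DE ⟂ EP; with |EP| = 16.9 on the left of DE, P = E + 16.9·(-0.986, 0.167) = (17.2, -20.0). Then cos ∠APE = PA·PE / (|PA||PE|), giving 140°.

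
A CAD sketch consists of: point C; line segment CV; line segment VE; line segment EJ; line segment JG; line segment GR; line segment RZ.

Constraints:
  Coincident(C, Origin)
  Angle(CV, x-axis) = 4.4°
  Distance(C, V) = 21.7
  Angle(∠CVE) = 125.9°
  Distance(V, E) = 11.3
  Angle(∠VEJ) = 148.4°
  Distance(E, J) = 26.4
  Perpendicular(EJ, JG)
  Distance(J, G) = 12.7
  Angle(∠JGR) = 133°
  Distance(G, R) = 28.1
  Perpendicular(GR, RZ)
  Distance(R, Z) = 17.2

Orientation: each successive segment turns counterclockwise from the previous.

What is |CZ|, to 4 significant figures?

9.865

C is at the origin; CV runs at 4.4° with length 21.7, so V = (21.64, 1.665). ∠CVE = 125.9° gives VE at 58.50° from the x-axis; with |VE| = 11.3, E = (27.54, 11.30). ∠VEJ = 148.4° gives EJ at 90.10° from the x-axis; with |EJ| = 26.4, J = (27.49, 37.70). EJ ⟂ JG, so JG runs at -179.9°; with |JG| = 12.7, G = (14.79, 37.68). ∠JGR = 133.0° gives GR at -132.9° from the x-axis; with |GR| = 28.1, R = (-4.334, 17.09). GR is perpendicular to RZ, so RZ runs at -42.90°; with |RZ| = 17.2, Z = (8.266, 5.385). Then |CZ| = |Z − C| = 9.865.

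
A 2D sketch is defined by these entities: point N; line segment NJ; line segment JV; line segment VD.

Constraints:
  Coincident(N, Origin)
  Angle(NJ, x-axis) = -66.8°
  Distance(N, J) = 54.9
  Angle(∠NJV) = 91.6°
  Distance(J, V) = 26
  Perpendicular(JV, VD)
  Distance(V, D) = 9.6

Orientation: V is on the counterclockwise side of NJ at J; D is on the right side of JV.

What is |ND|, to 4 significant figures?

70.11

N is at the origin; NJ runs at -66.8° with length 54.9, so J = 54.9·(cos -66.8°, sin -66.8°) = (21.63, -50.46). ∠NJV = 91.6°, so JV runs at -66.8° + (180° − 91.6°) = 21.60° from the x-axis; with |JV| = 26.0, V = J + 26.0·(cos 21.60°, sin 21.60°) = (45.80, -40.89). JV ⟂ VD; with |VD| = 9.6 on the right of JV, D = V + 9.6·(0.3681, -0.9298) = (49.34, -49.82). Then |ND| = |D − N| = 70.11.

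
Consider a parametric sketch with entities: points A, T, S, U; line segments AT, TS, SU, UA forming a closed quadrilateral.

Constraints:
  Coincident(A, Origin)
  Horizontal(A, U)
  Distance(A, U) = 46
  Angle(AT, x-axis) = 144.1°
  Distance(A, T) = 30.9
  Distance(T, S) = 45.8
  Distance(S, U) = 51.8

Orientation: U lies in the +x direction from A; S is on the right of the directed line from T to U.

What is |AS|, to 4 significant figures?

21.11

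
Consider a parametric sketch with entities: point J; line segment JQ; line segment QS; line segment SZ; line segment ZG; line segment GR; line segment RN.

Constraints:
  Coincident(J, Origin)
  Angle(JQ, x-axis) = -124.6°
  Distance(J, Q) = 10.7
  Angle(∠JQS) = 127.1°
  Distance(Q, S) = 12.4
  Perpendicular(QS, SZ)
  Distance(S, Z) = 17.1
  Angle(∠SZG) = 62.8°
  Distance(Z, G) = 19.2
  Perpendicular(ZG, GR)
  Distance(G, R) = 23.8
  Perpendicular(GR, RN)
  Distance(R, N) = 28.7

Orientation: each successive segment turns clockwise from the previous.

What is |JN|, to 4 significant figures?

39.07

ZG ⟂ GR, so GR runs at -114.7°; with |GR| = 23.8, R = (-11.71, -21.91). GR is perpendicular to RN, so RN runs at 155.3°; with |RN| = 28.7, N = (-37.79, -9.917). Then |JN| = |N − J| = 39.07.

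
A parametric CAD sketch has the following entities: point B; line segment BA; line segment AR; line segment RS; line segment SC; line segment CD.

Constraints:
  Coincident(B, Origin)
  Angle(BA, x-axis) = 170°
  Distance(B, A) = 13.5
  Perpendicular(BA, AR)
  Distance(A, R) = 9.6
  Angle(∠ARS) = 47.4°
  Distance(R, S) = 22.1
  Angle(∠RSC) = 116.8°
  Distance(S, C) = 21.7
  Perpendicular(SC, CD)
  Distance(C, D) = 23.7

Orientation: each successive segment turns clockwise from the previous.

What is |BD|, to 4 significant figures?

32.63

B is at the origin; BA runs at 170.0° with length 13.5, so A = (-13.29, 2.344). BA ⟂ AR, so AR runs at 80.00°; with |AR| = 9.6, R = (-11.63, 11.80). ∠ARS = 47.4° gives RS at -52.60° from the x-axis; with |RS| = 22.1, S = (1.795, -5.758). ∠RSC = 116.8° gives SC at -115.8° from the x-axis; with |SC| = 21.7, C = (-7.649, -25.30). The perpendicularity gives CD at right angles to SC, so CD runs at 154.2°; with |CD| = 23.7, D = (-28.99, -14.98). Then |BD| = |D − B| = 32.63.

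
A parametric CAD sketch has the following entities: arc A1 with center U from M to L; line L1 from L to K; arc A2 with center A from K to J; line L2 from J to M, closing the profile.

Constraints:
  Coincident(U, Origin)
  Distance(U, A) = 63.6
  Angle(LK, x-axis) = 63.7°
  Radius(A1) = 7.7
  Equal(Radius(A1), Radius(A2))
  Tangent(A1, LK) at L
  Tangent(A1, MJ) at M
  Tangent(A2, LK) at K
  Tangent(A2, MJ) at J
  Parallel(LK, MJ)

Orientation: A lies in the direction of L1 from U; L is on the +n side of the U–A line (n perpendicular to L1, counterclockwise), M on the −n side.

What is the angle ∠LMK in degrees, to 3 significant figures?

76.4°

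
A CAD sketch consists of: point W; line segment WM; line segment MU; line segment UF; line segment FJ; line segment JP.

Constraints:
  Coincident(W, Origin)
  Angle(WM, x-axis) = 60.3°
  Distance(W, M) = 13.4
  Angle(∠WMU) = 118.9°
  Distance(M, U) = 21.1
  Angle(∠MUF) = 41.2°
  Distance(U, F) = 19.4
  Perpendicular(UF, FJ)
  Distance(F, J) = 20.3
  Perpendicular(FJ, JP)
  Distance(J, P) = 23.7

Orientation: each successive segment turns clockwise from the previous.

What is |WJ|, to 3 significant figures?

14.2

W is at the origin; WM runs at 60.3° with length 13.4, so M = (6.64, 11.6). ∠WMU = 118.9° gives MU at -0.800° from the x-axis; with |MU| = 21.1, U = (27.7, 11.3). ∠MUF = 41.2° gives UF at -140° from the x-axis; with |UF| = 19.4, F = (13.0, -1.23). The perpendicularity gives FJ at right angles to UF, so FJ runs at 130°; with |FJ| = 20.3, J = (-0.194, 14.2). Then |WJ| = |J − W| = 14.2.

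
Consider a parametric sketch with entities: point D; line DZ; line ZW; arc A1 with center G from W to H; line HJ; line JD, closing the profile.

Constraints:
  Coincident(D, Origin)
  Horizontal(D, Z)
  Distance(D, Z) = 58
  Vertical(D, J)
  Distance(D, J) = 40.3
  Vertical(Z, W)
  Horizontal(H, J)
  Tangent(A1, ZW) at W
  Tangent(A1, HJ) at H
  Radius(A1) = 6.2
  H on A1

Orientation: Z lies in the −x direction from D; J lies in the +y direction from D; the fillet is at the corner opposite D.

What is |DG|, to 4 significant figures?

62.02

D is at the origin; DZ is horizontal with |DZ| = 58.0 and Z on the −x side, so Z = (-58.00, 0.000). DJ is vertical with |DJ| = 40.3 and J on the +y side, so J = (0.000, 40.30). The virtual corner opposite D is at (-58.00, 40.30). Tangency of A1 to ZW means the radius GW is perpendicular to ZW and the tangent condition forces GH to be normal to HJ, with radius 6.2, so the center G sits 6.2 in from both sides at G = (-51.80, 34.10). Then |DG| = |G − D| = 62.02.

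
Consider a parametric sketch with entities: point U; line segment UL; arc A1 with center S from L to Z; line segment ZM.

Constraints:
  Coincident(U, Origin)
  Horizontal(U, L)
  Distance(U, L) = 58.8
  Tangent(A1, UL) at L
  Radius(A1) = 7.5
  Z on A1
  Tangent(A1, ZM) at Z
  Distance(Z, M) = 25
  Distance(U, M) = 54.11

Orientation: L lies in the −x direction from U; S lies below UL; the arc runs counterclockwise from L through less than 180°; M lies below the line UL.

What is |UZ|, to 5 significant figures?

65.133

U is at the origin; UL is horizontal with |UL| = 58.8 and L on the −x side, so L = (-58.800, 0.0000). Tangency of A1 to UL means the radius SL is perpendicular to UL, so S = L + (0, -7.5) = (-58.800, -7.5000). Since SZ ⟂ ZM (tangency), |SM| = √(7.5² + 25.0²) = 26.101 regardless of where Z sits on A1. So M lies on both circle(U, 54.11) and circle(S, 26.101); the below-UL intersection is M = (-45.185, -29.769). Z is the foot of the tangent from M: Z = (-63.805, -13.086).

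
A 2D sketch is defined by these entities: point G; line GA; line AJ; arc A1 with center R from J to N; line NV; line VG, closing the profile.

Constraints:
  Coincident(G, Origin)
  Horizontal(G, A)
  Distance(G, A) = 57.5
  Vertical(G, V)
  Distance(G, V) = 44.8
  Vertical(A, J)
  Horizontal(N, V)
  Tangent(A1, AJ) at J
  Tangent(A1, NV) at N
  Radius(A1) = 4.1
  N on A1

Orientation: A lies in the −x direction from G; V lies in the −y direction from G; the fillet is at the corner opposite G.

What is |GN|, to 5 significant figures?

69.704

The virtual corner opposite G is at (-57.500, -44.800). A1 meets AJ tangentially, so RJ is at right angles to AJ and the tangent condition forces RN to be normal to NV, with radius 4.1, so the center R sits 4.1 in from both sides at R = (-53.400, -40.700). That places the tangent points at J = (-57.500, -40.700) on AJ and N = (-53.400, -44.800) on NV. Then |GN| = |N − G| = 69.704.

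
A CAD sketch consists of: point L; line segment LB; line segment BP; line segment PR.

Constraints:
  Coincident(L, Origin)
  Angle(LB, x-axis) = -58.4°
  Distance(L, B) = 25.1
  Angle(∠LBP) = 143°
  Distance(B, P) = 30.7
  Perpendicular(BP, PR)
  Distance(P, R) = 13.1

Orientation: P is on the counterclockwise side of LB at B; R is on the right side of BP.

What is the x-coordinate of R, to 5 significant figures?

36.956

L is at the origin; LB runs at -58.4° with length 25.1, so B = 25.1·(cos -58.4°, sin -58.4°) = (13.152, -21.378). ∠LBP = 143.0°, so BP runs at -58.4° + (180° − 143.0°) = -21.400° from the x-axis; with |BP| = 30.7, P = B + 30.7·(cos -21.400°, sin -21.400°) = (41.735, -32.580). BP ⟂ PR; with |PR| = 13.1 on the right of BP, R = P + 13.1·(-0.36488, -0.93106) = (36.956, -44.777). So R.x = 36.956.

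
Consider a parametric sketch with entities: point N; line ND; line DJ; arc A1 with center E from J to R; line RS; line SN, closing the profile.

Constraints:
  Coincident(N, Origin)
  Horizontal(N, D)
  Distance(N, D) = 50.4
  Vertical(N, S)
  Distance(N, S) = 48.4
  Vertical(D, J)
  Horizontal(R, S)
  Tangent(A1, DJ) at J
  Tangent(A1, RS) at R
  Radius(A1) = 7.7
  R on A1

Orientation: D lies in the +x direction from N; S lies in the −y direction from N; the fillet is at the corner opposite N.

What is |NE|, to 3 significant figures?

59.0

N is at the origin; N and D share the same y with |ND| = 50.4 and D on the +x side, so D = (50.4, 0.00). NS is vertical with |NS| = 48.4 and S on the −y side, so S = (0.00, -48.4). The virtual corner opposite N is at (50.4, -48.4). The tangent condition forces EJ to be normal to DJ and tangency of A1 to RS means the radius ER is perpendicular to RS, with radius 7.7, so the center E sits 7.7 in from both sides at E = (42.7, -40.7). Then |NE| = |E − N| = 59.0.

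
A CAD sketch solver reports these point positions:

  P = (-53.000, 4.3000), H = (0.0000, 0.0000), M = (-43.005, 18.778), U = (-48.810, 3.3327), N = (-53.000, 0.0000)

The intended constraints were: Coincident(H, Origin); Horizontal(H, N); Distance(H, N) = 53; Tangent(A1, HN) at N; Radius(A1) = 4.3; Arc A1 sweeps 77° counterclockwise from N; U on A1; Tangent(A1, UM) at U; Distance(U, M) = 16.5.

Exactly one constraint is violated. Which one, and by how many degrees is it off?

Tangent(A1, UM) at U — off by 7.60°.

H = (0.00, 0.00) ✓; H.y = 0.00, N.y = 0.00 ✓; |HN| = 53.00 ✓; ∠(PN, NH) = 90.00° ✓; |PN| = 4.300 ✓; bearing(P→U) − bearing(P→N) = 77.00° ✓; |PU| = 4.300 ✓; ∠(PU, UM) = 97.60° ✗; |UM| = 16.50 ✓.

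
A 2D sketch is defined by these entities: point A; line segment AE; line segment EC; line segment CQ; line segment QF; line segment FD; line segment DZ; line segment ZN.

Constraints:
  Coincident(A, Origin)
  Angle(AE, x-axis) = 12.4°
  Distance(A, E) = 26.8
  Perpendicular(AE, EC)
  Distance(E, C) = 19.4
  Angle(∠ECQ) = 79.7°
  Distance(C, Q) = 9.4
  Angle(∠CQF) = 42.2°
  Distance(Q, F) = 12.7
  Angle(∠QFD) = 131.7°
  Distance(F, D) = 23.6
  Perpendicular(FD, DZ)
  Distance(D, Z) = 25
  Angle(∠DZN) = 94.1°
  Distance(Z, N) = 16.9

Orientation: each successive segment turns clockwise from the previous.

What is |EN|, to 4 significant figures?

38.06

FD ⟂ DZ, so DZ runs at -94.00°; with |DZ| = 25.0, Z = (51.83, -31.25). ∠DZN = 94.1° gives ZN at -179.9° from the x-axis; with |ZN| = 16.9, N = (34.93, -31.28). Then |EN| = |N − E| = 38.06.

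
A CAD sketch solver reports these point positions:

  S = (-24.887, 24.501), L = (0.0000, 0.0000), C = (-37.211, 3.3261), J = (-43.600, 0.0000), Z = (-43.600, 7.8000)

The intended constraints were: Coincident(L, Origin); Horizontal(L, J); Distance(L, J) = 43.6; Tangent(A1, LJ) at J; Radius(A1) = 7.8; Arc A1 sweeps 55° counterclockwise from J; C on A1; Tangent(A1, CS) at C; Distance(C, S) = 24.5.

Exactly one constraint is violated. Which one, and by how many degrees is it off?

Tangent(A1, CS) at C — off by 4.80°.

L = (0.00, 0.00) ✓; L.y = 0.00, J.y = 0.00 ✓; |LJ| = 43.60 ✓; ∠(ZJ, JL) = 90.00° ✓; |ZJ| = 7.800 ✓; bearing(Z→C) − bearing(Z→J) = 55.00° ✓; |ZC| = 7.800 ✓; ∠(ZC, CS) = 85.20° ✗; |CS| = 24.50 ✓.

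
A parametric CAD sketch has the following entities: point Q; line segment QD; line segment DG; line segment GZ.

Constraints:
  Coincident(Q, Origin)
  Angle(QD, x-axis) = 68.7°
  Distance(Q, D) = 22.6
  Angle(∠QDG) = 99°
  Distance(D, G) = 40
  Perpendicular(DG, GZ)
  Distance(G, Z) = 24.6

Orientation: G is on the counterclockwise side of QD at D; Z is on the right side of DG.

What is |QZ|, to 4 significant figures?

64.01

Q is at the origin; QD runs at 68.7° with length 22.6, so D = 22.6·(cos 68.7°, sin 68.7°) = (8.209, 21.06). ∠QDG = 99.0°, so DG runs at 68.7° + (180° − 99.0°) = 149.7° from the x-axis; with |DG| = 40.0, G = D + 40.0·(cos 149.7°, sin 149.7°) = (-26.33, 41.24). DG is perpendicular to GZ; with |GZ| = 24.6 on the right of DG, Z = G + 24.6·(0.5045, 0.8634) = (-13.91, 62.48). Then |QZ| = |Z − Q| = 64.01.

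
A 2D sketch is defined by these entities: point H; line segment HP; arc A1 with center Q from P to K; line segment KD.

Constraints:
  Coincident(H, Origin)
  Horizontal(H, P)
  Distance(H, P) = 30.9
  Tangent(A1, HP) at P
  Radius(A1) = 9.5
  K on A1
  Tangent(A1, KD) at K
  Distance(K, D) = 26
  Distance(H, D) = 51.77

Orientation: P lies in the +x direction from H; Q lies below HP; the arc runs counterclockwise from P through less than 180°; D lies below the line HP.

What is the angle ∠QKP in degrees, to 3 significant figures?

29.0°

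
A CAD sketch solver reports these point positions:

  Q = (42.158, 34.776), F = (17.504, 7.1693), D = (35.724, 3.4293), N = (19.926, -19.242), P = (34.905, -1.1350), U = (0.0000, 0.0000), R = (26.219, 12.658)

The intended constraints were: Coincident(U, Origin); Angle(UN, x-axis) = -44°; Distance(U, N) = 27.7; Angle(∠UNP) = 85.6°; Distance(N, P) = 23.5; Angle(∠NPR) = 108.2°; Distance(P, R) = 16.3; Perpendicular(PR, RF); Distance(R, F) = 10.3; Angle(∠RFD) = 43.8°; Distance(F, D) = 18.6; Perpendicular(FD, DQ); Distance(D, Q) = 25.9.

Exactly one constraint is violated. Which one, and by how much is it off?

Distance(D, Q) = 25.9 — off by 6.10.

U = (0.00, 0.00) ✓; UN at -44.00° ✓; |UN| = 27.70 ✓; ∠UNP = 85.60° ✓; |NP| = 23.50 ✓; ∠NPR = 108.2° ✓; |PR| = 16.30 ✓; ∠(PR, RF) = 90.00° ✓; |RF| = 10.30 ✓; ∠RFD = 43.80° ✓; |FD| = 18.60 ✓; ∠(FD, DQ) = 90.00° ✓; |DQ| = 32.00 ✗.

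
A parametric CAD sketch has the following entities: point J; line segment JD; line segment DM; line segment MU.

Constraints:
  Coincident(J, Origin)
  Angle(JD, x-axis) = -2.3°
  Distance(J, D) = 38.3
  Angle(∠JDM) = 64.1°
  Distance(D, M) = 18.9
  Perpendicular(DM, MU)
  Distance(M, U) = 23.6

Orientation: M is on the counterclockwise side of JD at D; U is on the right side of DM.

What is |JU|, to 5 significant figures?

58.094

J is at the origin; JD runs at -2.3° with length 38.3, so D = 38.3·(cos -2.3°, sin -2.3°) = (38.269, -1.5370). ∠JDM = 64.1°, so DM runs at -2.3° + (180° − 64.1°) = 113.60° from the x-axis; with |DM| = 18.9, M = D + 18.9·(cos 113.60°, sin 113.60°) = (30.703, 15.782). DM is perpendicular to MU; with |MU| = 23.6 on the right of DM, U = M + 23.6·(0.91636, 0.40035) = (52.329, 25.230). Then |JU| = |U − J| = 58.094.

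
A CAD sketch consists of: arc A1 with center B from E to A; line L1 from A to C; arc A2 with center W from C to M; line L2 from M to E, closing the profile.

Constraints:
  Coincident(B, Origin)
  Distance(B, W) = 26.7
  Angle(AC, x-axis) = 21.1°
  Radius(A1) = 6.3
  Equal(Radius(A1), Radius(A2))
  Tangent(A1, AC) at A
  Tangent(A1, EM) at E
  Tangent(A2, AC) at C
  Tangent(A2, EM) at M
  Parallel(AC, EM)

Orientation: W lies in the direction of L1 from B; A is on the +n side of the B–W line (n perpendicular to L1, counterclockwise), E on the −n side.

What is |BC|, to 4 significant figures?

27.43

The slot axis is L1's direction at 21.1°, so u = (cos 21.1°, sin 21.1°) = (0.9330, 0.3600) and n = (−sin 21.1°, cos 21.1°) = (-0.3600, 0.9330). B is at the origin and W lies 26.7 along u from B, so W = 26.7·u = (24.91, 9.612). Tangency of A1 to both parallel lines with radius 6.3 puts A and E at B ± 6.3·n: A = (-2.268, 5.878), E = (2.268, -5.878). Equal radii place C and M the same way about W: C = W + 6.3·n = (22.64, 15.49), M = W − 6.3·n = (27.18, 3.734). Then |BC| = |C − B| = 27.43.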